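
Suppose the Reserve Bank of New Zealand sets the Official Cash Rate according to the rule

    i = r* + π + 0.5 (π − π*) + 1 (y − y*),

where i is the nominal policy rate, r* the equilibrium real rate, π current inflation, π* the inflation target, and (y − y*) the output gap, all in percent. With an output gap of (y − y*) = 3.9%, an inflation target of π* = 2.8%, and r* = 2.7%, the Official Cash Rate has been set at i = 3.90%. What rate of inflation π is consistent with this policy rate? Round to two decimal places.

-0.87%

Collecting π: i = r* + (1 + 0.5) π − 0.5 π* + 1 (y − y*)
1.5 π = 3.90 − 2.7 + 0.5 × 2.8 − 1 × 3.9 = -1.3
π = -1.3 / 1.5 = -0.87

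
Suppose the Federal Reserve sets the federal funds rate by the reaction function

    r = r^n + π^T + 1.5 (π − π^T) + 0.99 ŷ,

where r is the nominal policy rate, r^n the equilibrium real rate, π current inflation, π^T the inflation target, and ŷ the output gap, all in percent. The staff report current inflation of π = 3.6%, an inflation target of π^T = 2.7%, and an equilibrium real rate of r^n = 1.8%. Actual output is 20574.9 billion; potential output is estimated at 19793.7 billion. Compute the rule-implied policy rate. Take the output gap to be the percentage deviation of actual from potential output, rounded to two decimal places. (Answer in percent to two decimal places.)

Output gap = 100 × (20574.9 − 19793.7) / 19793.7 = 3.95%.
r = 1.80 + 2.70 + 1.5 × (3.60 − 2.70) + 0.99 × 3.95
   = 1.80 + 2.7 + 1.35 + 3.9105 = 9.76

9.76%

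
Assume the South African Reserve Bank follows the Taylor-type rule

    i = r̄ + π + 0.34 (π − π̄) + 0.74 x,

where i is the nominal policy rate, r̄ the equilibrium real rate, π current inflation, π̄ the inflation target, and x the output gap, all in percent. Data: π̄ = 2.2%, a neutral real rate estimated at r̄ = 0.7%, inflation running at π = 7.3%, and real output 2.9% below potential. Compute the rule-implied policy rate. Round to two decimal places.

7.59%

Output 2.9% below potential → x = -2.9.
i = 0.7 + 7.3 + 0.34 × (7.3 − 2.2) + 0.74 × (-2.9)
   = 0.7 + 7.3 + 1.734 − 2.146 = 7.59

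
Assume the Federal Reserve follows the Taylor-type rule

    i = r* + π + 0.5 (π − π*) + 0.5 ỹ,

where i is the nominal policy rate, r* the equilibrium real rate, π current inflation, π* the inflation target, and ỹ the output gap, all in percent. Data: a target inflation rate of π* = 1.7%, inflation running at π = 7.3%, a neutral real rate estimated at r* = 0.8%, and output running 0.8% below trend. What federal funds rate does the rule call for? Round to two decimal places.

10.50%

Output 0.8% below potential → ỹ = -0.8.
i = 0.8 + 7.3 + 0.5 × (7.3 − 1.7) + 0.5 × (-0.8)
   = 0.8 + 7.3 + 2.8 − 0.4 = 10.50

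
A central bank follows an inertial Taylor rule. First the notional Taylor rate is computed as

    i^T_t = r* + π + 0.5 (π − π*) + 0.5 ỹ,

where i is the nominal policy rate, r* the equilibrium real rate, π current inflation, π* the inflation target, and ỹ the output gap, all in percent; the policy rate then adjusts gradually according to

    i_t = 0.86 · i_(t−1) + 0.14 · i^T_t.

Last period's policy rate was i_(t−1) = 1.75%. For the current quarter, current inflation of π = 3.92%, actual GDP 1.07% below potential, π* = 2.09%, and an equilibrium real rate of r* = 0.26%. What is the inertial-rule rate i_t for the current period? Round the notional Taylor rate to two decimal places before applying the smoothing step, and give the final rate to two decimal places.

2.14%

Output 1.07% below potential → ỹ = -1.07.
i^T_t = 0.26 + 3.92 + 0.5 × (3.92 − 2.09) + 0.5 × (-1.07)
   = 0.26 + 3.92 + 0.915 − 0.535 = 4.56
i_t = 0.86 × 1.75 + 0.14 × 4.56 = 1.505 + 0.6384 = 2.14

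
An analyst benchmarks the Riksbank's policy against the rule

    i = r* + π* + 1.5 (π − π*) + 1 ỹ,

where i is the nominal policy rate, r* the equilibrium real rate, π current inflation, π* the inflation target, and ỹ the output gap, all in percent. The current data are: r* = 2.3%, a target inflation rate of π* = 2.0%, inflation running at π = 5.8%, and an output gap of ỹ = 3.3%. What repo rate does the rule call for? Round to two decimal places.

13.30%

i = 2.3 + 2.0 + 1.5 × (5.8 − 2.0) + 1 × 3.3
   = 2.3 + 2 + 5.7 + 3.3 = 13.30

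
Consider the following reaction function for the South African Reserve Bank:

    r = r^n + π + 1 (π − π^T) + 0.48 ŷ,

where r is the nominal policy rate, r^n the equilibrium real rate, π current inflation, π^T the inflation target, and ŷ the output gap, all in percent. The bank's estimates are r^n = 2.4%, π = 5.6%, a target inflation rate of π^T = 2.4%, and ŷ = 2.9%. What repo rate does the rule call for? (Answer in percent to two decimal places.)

r = 2.4 + 5.6 + 1 × (5.6 − 2.4) + 0.48 × 2.9
   = 2.4 + 5.6 + 3.2 + 1.392 = 12.59

12.59%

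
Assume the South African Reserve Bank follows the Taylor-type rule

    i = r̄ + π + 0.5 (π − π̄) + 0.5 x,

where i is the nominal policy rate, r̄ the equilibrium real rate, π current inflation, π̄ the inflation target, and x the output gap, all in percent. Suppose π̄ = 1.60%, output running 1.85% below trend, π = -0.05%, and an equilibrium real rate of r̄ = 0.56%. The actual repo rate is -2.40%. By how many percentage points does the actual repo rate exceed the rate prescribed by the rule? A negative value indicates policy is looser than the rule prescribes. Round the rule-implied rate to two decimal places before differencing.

-1.16 pp

Output 1.85% below potential → x = -1.85.
i = 0.56 + (-0.05) + 0.5 × (-0.05 − 1.60) + 0.5 × (-1.85)
   = 0.56 − 0.05 − 0.825 − 0.925 = -1.24
Deviation = -2.40 − (-1.24) = -1.16 pp.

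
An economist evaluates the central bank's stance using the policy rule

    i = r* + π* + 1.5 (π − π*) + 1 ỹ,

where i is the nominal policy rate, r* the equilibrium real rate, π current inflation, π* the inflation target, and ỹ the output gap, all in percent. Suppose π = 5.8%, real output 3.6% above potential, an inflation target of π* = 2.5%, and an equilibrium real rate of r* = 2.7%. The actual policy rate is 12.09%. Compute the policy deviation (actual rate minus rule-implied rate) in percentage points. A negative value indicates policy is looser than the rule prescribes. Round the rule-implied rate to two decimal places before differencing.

Output 3.6% above potential → ỹ = 3.6.
i = 2.7 + 2.5 + 1.5 × (5.8 − 2.5) + 1 × 3.6
   = 2.7 + 2.5 + 4.95 + 3.6 = 13.75
Deviation = 12.09 − 13.75 = -1.66 pp.

-1.66 pp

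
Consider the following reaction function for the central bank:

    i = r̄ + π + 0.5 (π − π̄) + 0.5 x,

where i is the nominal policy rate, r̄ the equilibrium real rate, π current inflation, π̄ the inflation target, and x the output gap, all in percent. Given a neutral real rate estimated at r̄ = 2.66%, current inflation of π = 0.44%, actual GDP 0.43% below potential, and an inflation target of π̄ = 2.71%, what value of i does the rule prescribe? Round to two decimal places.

1.75%

Output 0.43% below potential → x = -0.43.
i = 2.66 + 0.44 + 0.5 × (0.44 − 2.71) + 0.5 × (-0.43)
   = 2.66 + 0.44 − 1.135 − 0.215 = 1.75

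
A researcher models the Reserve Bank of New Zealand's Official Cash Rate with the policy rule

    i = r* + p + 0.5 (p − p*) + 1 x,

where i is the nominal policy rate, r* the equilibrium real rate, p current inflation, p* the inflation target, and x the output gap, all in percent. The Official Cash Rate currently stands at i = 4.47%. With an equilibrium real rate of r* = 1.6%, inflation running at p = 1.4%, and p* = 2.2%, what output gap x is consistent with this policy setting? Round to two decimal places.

1.87%

1 x = 4.47 − 1.6 − 1.4 − 0.5 × (1.4 − 2.2) = 1.87
x = 1.87 / 1 = 1.87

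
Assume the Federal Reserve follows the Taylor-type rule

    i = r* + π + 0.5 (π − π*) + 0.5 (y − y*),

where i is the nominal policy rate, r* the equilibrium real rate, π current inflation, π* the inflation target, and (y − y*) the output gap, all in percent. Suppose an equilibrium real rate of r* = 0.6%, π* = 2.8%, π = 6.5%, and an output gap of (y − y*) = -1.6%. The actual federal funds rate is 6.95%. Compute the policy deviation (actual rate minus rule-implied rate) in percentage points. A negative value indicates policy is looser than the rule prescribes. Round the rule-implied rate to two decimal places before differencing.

-1.20 pp

i = 0.6 + 6.5 + 0.5 × (6.5 − 2.8) + 0.5 × (-1.6)
   = 0.6 + 6.5 + 1.85 − 0.8 = 8.15
Deviation = 6.95 − 8.15 = -1.20 pp.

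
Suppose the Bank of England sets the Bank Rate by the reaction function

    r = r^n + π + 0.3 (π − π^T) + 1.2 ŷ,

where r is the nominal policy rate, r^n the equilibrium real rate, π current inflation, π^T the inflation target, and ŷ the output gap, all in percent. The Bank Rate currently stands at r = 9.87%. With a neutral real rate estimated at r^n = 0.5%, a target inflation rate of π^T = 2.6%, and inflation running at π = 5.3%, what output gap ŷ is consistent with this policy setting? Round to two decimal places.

1.2 ŷ = 9.87 − 0.5 − 5.3 − 0.3 × (5.3 − 2.6) = 3.26
ŷ = 3.26 / 1.2 = 2.72

2.72%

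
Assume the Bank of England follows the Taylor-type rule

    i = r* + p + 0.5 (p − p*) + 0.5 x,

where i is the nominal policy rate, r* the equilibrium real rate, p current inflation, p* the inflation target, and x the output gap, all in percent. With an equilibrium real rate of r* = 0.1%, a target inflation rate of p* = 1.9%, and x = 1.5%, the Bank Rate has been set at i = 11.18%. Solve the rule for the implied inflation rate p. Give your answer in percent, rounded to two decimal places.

7.52%

Collecting p: i = r* + (1 + 0.5) p − 0.5 p* + 0.5 x
1.5 p = 11.18 − 0.1 + 0.5 × 1.9 − 0.5 × 1.5 = 11.28
p = 11.28 / 1.5 = 7.52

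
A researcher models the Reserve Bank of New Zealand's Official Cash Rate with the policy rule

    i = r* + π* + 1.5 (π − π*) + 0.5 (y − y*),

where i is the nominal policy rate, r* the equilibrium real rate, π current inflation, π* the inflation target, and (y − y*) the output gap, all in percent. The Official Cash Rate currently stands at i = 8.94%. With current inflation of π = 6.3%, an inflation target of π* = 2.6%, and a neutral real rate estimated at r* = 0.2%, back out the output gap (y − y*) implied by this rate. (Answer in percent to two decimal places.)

0.5 (y − y*) = 8.94 − 0.2 − 2.6 − 1.5 × (6.3 − 2.6) = 0.59
(y − y*) = 0.59 / 0.5 = 1.18

1.18%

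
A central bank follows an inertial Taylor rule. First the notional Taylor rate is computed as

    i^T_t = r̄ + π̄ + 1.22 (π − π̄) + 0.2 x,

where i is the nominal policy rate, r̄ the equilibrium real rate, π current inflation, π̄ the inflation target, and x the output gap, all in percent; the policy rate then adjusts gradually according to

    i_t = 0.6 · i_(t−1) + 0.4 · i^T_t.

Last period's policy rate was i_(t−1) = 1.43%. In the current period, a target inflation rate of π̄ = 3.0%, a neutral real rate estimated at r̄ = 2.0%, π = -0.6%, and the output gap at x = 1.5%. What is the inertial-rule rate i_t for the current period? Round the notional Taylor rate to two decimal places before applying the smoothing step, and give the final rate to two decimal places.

i^T_t = 2.0 + 3.0 + 1.22 × (-0.6 − 3.0) + 0.2 × 1.5
   = 2.0 + 3 − 4.392 + 0.3 = 0.91
i_t = 0.6 × 1.43 + 0.4 × 0.91 = 0.858 + 0.364 = 1.22

1.22%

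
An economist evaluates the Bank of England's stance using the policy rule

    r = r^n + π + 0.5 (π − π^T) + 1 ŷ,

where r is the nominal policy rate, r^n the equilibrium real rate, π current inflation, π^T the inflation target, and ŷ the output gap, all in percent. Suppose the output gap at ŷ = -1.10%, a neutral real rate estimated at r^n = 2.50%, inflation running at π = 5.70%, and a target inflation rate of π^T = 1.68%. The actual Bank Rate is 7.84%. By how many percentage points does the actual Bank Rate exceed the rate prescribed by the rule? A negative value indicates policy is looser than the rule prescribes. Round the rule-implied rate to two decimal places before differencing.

-1.27 pp

r = 2.50 + 5.70 + 0.5 × (5.70 − 1.68) + 1 × (-1.10)
   = 2.50 + 5.7 + 2.01 − 1.1 = 9.11
Deviation = 7.84 − 9.11 = -1.27 pp.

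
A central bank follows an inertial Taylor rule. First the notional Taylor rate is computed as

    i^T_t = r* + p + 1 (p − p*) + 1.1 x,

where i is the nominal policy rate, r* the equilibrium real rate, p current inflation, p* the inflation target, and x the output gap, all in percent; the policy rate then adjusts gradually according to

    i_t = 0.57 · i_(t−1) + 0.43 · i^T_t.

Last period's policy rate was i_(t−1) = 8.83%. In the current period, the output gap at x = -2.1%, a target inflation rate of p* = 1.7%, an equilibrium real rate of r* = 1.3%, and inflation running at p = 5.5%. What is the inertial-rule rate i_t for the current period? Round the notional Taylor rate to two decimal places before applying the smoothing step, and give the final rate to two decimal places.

8.60%

i^T_t = 1.3 + 5.5 + 1 × (5.5 − 1.7) + 1.1 × (-2.1)
   = 1.3 + 5.5 + 3.8 − 2.31 = 8.29
i_t = 0.57 × 8.83 + 0.43 × 8.29 = 5.0331 + 3.5647 = 8.60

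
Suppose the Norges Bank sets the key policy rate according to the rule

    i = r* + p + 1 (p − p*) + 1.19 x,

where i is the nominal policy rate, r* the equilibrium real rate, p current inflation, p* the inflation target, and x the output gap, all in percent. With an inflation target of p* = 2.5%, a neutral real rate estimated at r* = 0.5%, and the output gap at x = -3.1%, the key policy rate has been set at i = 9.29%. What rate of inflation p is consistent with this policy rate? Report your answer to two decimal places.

7.49%

Collecting p: i = r* + (1 + 1) p − 1 p* + 1.19 x
2 p = 9.29 − 0.5 + 1 × 2.5 − 1.19 × (-3.1) = 14.979
p = 14.979 / 2 = 7.49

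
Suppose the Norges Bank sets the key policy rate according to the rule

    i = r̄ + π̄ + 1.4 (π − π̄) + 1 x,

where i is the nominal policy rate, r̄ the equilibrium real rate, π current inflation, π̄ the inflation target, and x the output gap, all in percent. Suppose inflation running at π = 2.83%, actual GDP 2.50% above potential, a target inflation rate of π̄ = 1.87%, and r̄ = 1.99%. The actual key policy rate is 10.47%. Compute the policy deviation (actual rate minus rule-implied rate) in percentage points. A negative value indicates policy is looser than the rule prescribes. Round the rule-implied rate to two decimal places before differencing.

2.77 pp

Output 2.50% above potential → x = 2.50.
i = 1.99 + 1.87 + 1.4 × (2.83 − 1.87) + 1 × 2.50
   = 1.99 + 1.87 + 1.344 + 2.5 = 7.70
Deviation = 10.47 − 7.70 = 2.77 pp.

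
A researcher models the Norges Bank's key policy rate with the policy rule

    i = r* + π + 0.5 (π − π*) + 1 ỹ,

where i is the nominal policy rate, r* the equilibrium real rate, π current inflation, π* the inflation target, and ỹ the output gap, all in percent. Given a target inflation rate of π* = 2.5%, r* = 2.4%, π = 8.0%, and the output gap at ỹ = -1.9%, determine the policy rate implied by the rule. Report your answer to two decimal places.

11.25%

i = 2.4 + 8.0 + 0.5 × (8.0 − 2.5) + 1 × (-1.9)
   = 2.4 + 8 + 2.75 − 1.9 = 11.25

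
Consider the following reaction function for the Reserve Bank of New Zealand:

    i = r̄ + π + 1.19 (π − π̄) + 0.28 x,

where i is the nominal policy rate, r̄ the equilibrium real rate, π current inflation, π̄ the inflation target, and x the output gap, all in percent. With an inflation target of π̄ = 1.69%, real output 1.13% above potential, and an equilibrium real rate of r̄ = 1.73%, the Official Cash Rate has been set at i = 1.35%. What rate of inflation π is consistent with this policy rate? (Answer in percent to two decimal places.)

0.60%

Output 1.13% above potential → x = 1.13.
Collecting π: i = r̄ + (1 + 1.19) π − 1.19 π̄ + 0.28 x
2.19 π = 1.35 − 1.73 + 1.19 × 1.69 − 0.28 × 1.13 = 1.3147
π = 1.3147 / 2.19 = 0.60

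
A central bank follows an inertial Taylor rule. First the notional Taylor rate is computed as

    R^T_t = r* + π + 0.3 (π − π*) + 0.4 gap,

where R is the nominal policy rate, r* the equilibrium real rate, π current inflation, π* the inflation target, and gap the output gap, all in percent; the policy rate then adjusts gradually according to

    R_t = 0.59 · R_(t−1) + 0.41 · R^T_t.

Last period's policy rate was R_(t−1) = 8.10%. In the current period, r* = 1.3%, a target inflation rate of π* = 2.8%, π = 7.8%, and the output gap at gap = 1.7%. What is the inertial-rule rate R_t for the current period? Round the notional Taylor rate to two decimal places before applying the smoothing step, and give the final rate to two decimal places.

9.40%

R^T_t = 1.3 + 7.8 + 0.3 × (7.8 − 2.8) + 0.4 × 1.7
   = 1.3 + 7.8 + 1.5 + 0.68 = 11.28
R_t = 0.59 × 8.10 + 0.41 × 11.28 = 4.779 + 4.6248 = 9.40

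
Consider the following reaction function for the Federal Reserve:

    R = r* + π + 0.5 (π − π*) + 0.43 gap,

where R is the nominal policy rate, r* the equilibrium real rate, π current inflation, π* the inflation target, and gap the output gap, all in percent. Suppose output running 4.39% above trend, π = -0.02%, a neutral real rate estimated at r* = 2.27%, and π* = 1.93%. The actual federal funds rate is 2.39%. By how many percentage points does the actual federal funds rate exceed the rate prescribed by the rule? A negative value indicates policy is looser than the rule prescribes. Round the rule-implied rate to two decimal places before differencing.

Output 4.39% above potential → gap = 4.39.
R = 2.27 + (-0.02) + 0.5 × (-0.02 − 1.93) + 0.43 × 4.39
   = 2.27 − 0.02 − 0.975 + 1.8877 = 3.16
Deviation = 2.39 − 3.16 = -0.77 pp.

-0.77 pp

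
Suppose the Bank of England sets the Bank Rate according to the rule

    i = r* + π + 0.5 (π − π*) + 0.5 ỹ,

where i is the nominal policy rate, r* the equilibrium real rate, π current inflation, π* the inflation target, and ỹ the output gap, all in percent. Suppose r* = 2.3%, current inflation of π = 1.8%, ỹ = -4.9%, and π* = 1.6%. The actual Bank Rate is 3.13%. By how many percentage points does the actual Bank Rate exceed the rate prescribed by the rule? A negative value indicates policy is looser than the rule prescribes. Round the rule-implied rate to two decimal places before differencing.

i = 2.3 + 1.8 + 0.5 × (1.8 − 1.6) + 0.5 × (-4.9)
   = 2.3 + 1.8 + 0.1 − 2.45 = 1.75
Deviation = 3.13 − 1.75 = 1.38 pp.

1.38 pp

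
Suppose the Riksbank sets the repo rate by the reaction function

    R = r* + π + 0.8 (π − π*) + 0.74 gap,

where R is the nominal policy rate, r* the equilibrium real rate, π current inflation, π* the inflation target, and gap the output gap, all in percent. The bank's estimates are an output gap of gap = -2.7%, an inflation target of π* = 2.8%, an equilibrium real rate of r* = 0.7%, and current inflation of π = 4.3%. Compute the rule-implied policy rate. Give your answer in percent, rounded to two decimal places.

4.20%

R = 0.7 + 4.3 + 0.8 × (4.3 − 2.8) + 0.74 × (-2.7)
   = 0.7 + 4.3 + 1.2 − 1.998 = 4.20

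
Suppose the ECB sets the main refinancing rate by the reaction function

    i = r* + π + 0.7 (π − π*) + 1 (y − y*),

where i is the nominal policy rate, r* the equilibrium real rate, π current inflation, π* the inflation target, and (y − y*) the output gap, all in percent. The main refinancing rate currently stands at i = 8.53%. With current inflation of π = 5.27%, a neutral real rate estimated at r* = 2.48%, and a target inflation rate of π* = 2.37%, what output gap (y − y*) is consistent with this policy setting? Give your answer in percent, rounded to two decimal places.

1 (y − y*) = 8.53 − 2.48 − 5.27 − 0.7 × (5.27 − 2.37) = -1.25
(y − y*) = -1.25 / 1 = -1.25

-1.25%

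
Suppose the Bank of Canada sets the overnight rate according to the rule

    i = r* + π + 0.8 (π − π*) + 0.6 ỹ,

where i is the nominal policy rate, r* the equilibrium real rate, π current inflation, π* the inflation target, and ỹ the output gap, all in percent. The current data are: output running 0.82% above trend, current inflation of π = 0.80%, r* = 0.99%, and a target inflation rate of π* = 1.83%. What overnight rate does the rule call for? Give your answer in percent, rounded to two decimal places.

Output 0.82% above potential → ỹ = 0.82.
i = 0.99 + 0.80 + 0.8 × (0.80 − 1.83) + 0.6 × 0.82
   = 0.99 + 0.8 − 0.824 + 0.492 = 1.46

1.46%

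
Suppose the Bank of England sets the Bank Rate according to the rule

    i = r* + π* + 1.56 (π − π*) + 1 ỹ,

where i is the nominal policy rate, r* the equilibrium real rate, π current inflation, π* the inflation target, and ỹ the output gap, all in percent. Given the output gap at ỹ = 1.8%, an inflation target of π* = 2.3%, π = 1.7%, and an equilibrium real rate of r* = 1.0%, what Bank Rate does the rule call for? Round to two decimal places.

i = 1.0 + 2.3 + 1.56 × (1.7 − 2.3) + 1 × 1.8
   = 1.0 + 2.3 − 0.936 + 1.8 = 4.16

4.16%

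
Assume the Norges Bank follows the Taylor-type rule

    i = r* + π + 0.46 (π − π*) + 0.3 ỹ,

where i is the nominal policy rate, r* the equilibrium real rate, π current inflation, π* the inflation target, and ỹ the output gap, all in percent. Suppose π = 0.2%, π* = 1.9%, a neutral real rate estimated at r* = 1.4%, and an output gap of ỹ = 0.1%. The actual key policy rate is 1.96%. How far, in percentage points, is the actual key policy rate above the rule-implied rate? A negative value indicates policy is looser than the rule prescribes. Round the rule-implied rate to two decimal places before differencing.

i = 1.4 + 0.2 + 0.46 × (0.2 − 1.9) + 0.3 × 0.1
   = 1.4 + 0.2 − 0.782 + 0.03 = 0.85
Deviation = 1.96 − 0.85 = 1.11 pp.

1.11 pp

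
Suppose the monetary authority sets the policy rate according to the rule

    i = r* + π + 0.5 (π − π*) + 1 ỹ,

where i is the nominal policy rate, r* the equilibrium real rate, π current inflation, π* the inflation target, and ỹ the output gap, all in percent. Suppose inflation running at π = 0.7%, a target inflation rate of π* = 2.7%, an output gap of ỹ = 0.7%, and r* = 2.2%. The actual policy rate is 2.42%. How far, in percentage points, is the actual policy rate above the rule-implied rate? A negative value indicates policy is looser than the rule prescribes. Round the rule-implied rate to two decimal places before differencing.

-0.18 pp

i = 2.2 + 0.7 + 0.5 × (0.7 − 2.7) + 1 × 0.7
   = 2.2 + 0.7 − 1 + 0.7 = 2.60
Deviation = 2.42 − 2.60 = -0.18 pp.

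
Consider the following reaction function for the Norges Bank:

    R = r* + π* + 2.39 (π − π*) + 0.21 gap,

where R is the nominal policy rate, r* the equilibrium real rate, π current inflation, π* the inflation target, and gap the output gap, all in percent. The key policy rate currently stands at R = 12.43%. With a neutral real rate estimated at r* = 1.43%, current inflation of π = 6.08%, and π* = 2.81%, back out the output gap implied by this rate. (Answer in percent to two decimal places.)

0.21 gap = 12.43 − 1.43 − 2.81 − 2.39 × (6.08 − 2.81) = 0.3747
gap = 0.3747 / 0.21 = 1.78

1.78%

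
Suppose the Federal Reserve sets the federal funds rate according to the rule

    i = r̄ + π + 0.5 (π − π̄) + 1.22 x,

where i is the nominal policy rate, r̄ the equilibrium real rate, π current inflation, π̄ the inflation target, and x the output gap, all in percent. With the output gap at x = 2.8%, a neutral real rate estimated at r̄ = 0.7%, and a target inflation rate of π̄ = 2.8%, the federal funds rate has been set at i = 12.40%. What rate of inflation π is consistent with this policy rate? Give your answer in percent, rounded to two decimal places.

Collecting π: i = r̄ + (1 + 0.5) π − 0.5 π̄ + 1.22 x
1.5 π = 12.40 − 0.7 + 0.5 × 2.8 − 1.22 × 2.8 = 9.684
π = 9.684 / 1.5 = 6.46

6.46%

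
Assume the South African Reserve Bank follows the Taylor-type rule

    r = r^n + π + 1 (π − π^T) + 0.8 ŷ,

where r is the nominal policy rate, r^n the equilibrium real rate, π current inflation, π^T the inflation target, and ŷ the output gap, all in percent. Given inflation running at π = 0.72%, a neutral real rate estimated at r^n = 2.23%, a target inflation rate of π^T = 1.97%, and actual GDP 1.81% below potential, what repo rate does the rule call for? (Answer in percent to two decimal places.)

Output 1.81% below potential → ŷ = -1.81.
r = 2.23 + 0.72 + 1 × (0.72 − 1.97) + 0.8 × (-1.81)
   = 2.23 + 0.72 − 1.25 − 1.448 = 0.25

0.25%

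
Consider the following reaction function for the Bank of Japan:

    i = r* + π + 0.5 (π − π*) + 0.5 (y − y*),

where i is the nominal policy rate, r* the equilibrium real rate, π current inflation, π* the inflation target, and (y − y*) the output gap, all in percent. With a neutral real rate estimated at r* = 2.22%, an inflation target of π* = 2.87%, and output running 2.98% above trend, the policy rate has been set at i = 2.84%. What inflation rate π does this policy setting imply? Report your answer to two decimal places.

Output 2.98% above potential → (y − y*) = 2.98.
Collecting π: i = r* + (1 + 0.5) π − 0.5 π* + 0.5 (y − y*)
1.5 π = 2.84 − 2.22 + 0.5 × 2.87 − 0.5 × 2.98 = 0.565
π = 0.565 / 1.5 = 0.38

0.38%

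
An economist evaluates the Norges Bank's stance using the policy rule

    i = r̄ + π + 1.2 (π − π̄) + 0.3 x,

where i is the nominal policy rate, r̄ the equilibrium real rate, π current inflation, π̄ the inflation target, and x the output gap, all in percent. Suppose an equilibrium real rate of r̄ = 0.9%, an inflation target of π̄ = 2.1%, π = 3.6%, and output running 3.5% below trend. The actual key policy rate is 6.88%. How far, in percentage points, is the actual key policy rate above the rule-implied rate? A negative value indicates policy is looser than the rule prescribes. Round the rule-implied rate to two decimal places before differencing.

1.63 pp

Output 3.5% below potential → x = -3.5.
i = 0.9 + 3.6 + 1.2 × (3.6 − 2.1) + 0.3 × (-3.5)
   = 0.9 + 3.6 + 1.8 − 1.05 = 5.25
Deviation = 6.88 − 5.25 = 1.63 pp.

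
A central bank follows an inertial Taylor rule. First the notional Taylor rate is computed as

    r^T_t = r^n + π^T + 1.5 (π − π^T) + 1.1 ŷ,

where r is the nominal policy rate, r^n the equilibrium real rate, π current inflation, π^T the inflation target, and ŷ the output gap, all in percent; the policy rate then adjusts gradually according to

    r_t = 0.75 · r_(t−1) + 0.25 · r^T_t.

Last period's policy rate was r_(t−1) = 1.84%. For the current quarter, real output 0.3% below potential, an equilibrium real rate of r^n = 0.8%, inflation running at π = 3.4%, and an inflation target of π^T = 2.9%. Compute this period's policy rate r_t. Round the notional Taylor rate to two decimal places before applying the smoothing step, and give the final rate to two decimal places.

Output 0.3% below potential → ŷ = -0.3.
r^T_t = 0.8 + 2.9 + 1.5 × (3.4 − 2.9) + 1.1 × (-0.3)
   = 0.8 + 2.9 + 0.75 − 0.33 = 4.12
r_t = 0.75 × 1.84 + 0.25 × 4.12 = 1.38 + 1.03 = 2.41

2.41%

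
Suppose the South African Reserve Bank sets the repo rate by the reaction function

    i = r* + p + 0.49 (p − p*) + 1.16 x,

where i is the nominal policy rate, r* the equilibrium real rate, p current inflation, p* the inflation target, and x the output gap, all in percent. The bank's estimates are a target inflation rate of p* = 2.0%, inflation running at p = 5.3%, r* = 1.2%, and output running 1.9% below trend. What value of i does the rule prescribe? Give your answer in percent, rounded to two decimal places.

Output 1.9% below potential → x = -1.9.
i = 1.2 + 5.3 + 0.49 × (5.3 − 2.0) + 1.16 × (-1.9)
   = 1.2 + 5.3 + 1.617 − 2.204 = 5.91

5.91%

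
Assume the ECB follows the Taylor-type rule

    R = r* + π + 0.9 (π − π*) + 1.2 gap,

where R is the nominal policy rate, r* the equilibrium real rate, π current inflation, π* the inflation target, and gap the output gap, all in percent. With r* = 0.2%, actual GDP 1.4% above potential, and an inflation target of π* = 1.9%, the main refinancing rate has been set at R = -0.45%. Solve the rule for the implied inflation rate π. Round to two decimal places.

-0.33%

Output 1.4% above potential → gap = 1.4.
Collecting π: R = r* + (1 + 0.9) π − 0.9 π* + 1.2 gap
1.9 π = -0.45 − 0.2 + 0.9 × 1.9 − 1.2 × 1.4 = -0.62
π = -0.62 / 1.9 = -0.33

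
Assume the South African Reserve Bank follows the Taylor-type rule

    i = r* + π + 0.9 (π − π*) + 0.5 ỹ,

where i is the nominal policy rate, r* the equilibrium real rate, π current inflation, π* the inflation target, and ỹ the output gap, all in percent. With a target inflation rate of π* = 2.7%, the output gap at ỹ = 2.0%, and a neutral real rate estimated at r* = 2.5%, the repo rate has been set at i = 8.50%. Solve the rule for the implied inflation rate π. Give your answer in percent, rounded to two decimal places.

Collecting π: i = r* + (1 + 0.9) π − 0.9 π* + 0.5 ỹ
1.9 π = 8.50 − 2.5 + 0.9 × 2.7 − 0.5 × 2.0 = 7.43
π = 7.43 / 1.9 = 3.91

3.91%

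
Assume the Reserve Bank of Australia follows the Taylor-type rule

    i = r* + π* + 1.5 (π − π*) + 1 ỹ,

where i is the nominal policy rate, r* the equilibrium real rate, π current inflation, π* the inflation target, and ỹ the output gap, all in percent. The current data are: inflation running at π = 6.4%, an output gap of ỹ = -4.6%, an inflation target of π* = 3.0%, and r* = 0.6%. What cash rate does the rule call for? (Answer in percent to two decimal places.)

i = 0.6 + 3.0 + 1.5 × (6.4 − 3.0) + 1 × (-4.6)
   = 0.6 + 3 + 5.1 − 4.6 = 4.10

4.10%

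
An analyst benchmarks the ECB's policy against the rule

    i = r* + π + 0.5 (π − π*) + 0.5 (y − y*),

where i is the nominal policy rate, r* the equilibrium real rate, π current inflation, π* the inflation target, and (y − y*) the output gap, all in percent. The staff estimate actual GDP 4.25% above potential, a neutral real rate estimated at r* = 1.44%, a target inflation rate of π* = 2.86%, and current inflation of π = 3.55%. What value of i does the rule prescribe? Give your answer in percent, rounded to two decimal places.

Output 4.25% above potential → (y − y*) = 4.25.
i = 1.44 + 3.55 + 0.5 × (3.55 − 2.86) + 0.5 × 4.25
   = 1.44 + 3.55 + 0.345 + 2.125 = 7.46

7.46%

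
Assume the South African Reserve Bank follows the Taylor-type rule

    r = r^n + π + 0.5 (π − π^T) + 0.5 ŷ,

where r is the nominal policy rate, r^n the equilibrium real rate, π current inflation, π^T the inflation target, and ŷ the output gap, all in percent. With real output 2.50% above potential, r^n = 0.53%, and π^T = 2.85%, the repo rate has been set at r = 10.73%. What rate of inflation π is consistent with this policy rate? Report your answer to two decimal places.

Output 2.50% above potential → ŷ = 2.50.
Collecting π: r = r^n + (1 + 0.5) π − 0.5 π^T + 0.5 ŷ
1.5 π = 10.73 − 0.53 + 0.5 × 2.85 − 0.5 × 2.50 = 10.375
π = 10.375 / 1.5 = 6.92

6.92%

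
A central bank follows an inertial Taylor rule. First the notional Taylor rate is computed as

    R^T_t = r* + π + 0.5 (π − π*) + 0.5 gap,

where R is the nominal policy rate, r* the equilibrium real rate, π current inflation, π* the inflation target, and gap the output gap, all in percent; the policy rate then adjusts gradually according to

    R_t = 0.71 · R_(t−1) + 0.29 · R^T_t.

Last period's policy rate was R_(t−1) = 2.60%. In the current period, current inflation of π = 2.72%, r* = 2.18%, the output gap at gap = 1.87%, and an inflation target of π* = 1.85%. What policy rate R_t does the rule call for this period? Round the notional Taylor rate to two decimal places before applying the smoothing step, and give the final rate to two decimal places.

R^T_t = 2.18 + 2.72 + 0.5 × (2.72 − 1.85) + 0.5 × 1.87
   = 2.18 + 2.72 + 0.435 + 0.935 = 6.27
R_t = 0.71 × 2.60 + 0.29 × 6.27 = 1.846 + 1.8183 = 3.66

3.66%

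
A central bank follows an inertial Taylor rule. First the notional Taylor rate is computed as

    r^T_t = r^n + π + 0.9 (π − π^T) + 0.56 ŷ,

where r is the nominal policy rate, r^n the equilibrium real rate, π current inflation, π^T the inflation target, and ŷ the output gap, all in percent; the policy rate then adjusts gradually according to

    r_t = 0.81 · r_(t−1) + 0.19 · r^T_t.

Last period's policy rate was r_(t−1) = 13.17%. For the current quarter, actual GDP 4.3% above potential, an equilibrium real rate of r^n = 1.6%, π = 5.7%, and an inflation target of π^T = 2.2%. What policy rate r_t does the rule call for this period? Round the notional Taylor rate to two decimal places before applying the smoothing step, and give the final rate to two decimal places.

Output 4.3% above potential → ŷ = 4.3.
r^T_t = 1.6 + 5.7 + 0.9 × (5.7 − 2.2) + 0.56 × 4.3
   = 1.6 + 5.7 + 3.15 + 2.408 = 12.86
r_t = 0.81 × 13.17 + 0.19 × 12.86 = 10.6677 + 2.4434 = 13.11

13.11%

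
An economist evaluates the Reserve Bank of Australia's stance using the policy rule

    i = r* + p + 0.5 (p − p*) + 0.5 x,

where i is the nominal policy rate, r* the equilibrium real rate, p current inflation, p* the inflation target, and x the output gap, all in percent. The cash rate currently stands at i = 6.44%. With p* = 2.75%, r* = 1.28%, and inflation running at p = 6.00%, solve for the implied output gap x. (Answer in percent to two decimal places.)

-4.93%

0.5 x = 6.44 − 1.28 − 6.00 − 0.5 × (6.00 − 2.75) = -2.465
x = -2.465 / 0.5 = -4.93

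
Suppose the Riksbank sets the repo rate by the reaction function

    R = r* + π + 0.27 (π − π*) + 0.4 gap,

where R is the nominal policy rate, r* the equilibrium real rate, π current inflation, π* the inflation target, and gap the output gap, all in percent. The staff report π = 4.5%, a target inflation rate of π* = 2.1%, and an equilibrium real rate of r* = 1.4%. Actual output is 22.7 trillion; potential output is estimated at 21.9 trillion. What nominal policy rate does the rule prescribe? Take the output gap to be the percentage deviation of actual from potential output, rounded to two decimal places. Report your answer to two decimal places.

Output gap = 100 × (22.7 − 21.9) / 21.9 = 3.65%.
R = 1.40 + 4.50 + 0.27 × (4.50 − 2.10) + 0.4 × 3.65
   = 1.40 + 4.5 + 0.648 + 1.46 = 8.01

8.01%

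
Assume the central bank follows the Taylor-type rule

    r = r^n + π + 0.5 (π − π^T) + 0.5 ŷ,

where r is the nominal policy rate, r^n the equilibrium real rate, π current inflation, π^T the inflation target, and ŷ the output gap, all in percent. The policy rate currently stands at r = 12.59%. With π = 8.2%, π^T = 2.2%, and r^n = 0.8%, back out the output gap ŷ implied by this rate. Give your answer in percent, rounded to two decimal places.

1.18%

0.5 ŷ = 12.59 − 0.8 − 8.2 − 0.5 × (8.2 − 2.2) = 0.59
ŷ = 0.59 / 0.5 = 1.18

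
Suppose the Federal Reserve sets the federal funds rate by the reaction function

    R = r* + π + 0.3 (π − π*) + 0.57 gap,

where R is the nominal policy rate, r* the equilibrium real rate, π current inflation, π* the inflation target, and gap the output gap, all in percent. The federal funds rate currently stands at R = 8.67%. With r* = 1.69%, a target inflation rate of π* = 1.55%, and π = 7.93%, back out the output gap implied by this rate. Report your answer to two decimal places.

0.57 gap = 8.67 − 1.69 − 7.93 − 0.3 × (7.93 − 1.55) = -2.864
gap = -2.864 / 0.57 = -5.02

-5.02%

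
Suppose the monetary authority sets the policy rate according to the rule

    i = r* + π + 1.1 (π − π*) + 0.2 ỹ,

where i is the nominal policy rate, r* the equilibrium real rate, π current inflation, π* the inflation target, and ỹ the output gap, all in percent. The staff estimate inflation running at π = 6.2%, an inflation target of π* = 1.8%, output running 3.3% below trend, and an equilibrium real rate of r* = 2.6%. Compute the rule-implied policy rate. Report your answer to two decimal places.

12.98%

Output 3.3% below potential → ỹ = -3.3.
i = 2.6 + 6.2 + 1.1 × (6.2 − 1.8) + 0.2 × (-3.3)
   = 2.6 + 6.2 + 4.84 − 0.66 = 12.98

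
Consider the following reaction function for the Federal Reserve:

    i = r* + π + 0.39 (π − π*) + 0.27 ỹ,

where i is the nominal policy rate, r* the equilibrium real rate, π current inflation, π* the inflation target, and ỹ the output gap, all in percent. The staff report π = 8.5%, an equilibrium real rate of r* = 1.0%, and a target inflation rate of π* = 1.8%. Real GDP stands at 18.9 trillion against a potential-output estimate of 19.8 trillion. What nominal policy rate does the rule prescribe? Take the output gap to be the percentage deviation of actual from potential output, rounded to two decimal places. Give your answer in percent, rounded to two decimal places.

10.88%

Output gap = 100 × (18.9 − 19.8) / 19.8 = -4.55%.
i = 1.00 + 8.50 + 0.39 × (8.50 − 1.80) + 0.27 × (-4.55)
   = 1.00 + 8.5 + 2.613 − 1.2285 = 10.88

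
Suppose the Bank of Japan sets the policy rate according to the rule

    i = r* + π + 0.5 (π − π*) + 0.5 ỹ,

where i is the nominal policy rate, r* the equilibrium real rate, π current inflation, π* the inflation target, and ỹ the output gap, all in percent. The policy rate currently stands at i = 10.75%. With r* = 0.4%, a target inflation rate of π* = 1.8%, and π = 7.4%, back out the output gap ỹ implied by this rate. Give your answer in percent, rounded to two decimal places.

0.30%

0.5 ỹ = 10.75 − 0.4 − 7.4 − 0.5 × (7.4 − 1.8) = 0.15
ỹ = 0.15 / 0.5 = 0.30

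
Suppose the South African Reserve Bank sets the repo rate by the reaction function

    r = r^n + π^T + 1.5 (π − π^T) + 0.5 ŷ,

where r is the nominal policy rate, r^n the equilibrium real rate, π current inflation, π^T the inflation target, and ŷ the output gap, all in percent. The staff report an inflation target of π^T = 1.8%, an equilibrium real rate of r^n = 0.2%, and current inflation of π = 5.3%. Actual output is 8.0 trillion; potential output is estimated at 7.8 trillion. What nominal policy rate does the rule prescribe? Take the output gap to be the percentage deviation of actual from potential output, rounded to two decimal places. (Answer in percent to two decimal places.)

Output gap = 100 × (8.0 − 7.8) / 7.8 = 2.56%.
r = 0.20 + 1.80 + 1.5 × (5.30 − 1.80) + 0.5 × 2.56
   = 0.20 + 1.8 + 5.25 + 1.28 = 8.53

8.53%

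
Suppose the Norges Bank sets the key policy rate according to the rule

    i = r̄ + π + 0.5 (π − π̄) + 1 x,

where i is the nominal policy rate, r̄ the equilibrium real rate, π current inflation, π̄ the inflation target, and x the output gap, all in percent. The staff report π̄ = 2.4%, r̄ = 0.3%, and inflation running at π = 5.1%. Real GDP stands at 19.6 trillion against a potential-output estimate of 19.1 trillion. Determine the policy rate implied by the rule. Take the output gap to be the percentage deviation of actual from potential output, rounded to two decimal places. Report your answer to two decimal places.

9.37%

Output gap = 100 × (19.6 − 19.1) / 19.1 = 2.62%.
i = 0.30 + 5.10 + 0.5 × (5.10 − 2.40) + 1 × 2.62
   = 0.30 + 5.1 + 1.35 + 2.62 = 9.37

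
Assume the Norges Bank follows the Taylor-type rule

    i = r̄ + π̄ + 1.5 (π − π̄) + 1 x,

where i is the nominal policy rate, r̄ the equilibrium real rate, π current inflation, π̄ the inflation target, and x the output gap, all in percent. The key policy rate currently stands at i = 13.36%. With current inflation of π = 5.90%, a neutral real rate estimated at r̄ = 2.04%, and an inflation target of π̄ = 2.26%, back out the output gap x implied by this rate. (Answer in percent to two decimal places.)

3.60%

1 x = 13.36 − 2.04 − 2.26 − 1.5 × (5.90 − 2.26) = 3.6
x = 3.6 / 1 = 3.60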